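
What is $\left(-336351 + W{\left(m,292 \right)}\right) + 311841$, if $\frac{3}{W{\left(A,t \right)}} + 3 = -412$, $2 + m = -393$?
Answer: $- \frac{10171653}{415} \approx -24510.0$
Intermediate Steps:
$m = -395$ ($m = -2 - 393 = -395$)
$W{\left(A,t \right)} = - \frac{3}{415}$ ($W{\left(A,t \right)} = \frac{3}{-3 - 412} = \frac{3}{-415} = 3 \left(- \frac{1}{415}\right) = - \frac{3}{415}$)
$\left(-336351 + W{\left(m,292 \right)}\right) + 311841 = \left(-336351 - \frac{3}{415}\right) + 311841 = - \frac{139585668}{415} + 311841 = - \frac{10171653}{415}$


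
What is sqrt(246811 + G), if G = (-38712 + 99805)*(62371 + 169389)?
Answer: 7*sqrt(288962459) ≈ 1.1899e+5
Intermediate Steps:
G = 14158913680 (G = 61093*231760 = 14158913680)
sqrt(246811 + G) = sqrt(246811 + 14158913680) = sqrt(14159160491) = 7*sqrt(288962459)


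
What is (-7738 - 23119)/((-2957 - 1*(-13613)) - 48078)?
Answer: 30857/37422 ≈ 0.82457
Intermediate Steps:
(-7738 - 23119)/((-2957 - 1*(-13613)) - 48078) = -30857/((-2957 + 13613) - 48078) = -30857/(10656 - 48078) = -30857/(-37422) = -30857*(-1/37422) = 30857/37422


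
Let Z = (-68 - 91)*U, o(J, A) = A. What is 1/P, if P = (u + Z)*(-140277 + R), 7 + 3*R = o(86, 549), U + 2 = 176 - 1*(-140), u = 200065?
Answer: -3/63101770171 ≈ -4.7542e-11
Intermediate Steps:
U = 314 (U = -2 + (176 - 1*(-140)) = -2 + (176 + 140) = -2 + 316 = 314)
R = 542/3 (R = -7/3 + (⅓)*549 = -7/3 + 183 = 542/3 ≈ 180.67)
Z = -49926 (Z = (-68 - 91)*314 = -159*314 = -49926)
P = -63101770171/3 (P = (200065 - 49926)*(-140277 + 542/3) = 150139*(-420289/3) = -63101770171/3 ≈ -2.1034e+10)
1/P = 1/(-63101770171/3) = -3/63101770171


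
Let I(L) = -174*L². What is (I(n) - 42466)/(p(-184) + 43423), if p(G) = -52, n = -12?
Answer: -67522/43371 ≈ -1.5568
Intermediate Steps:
(I(n) - 42466)/(p(-184) + 43423) = (-174*(-12)² - 42466)/(-52 + 43423) = (-174*144 - 42466)/43371 = (-25056 - 42466)*(1/43371) = -67522*1/43371 = -67522/43371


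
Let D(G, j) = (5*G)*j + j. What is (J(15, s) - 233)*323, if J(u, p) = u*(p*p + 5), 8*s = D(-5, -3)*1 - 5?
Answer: 18483029/64 ≈ 2.8880e+5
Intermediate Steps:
D(G, j) = j + 5*G*j (D(G, j) = 5*G*j + j = j + 5*G*j)
s = 67/8 (s = (-3*(1 + 5*(-5))*1 - 5)/8 = (-3*(1 - 25)*1 - 5)/8 = (-3*(-24)*1 - 5)/8 = (72*1 - 5)/8 = (72 - 5)/8 = (⅛)*67 = 67/8 ≈ 8.3750)
J(u, p) = u*(5 + p²) (J(u, p) = u*(p² + 5) = u*(5 + p²))
(J(15, s) - 233)*323 = (15*(5 + (67/8)²) - 233)*323 = (15*(5 + 4489/64) - 233)*323 = (15*(4809/64) - 233)*323 = (72135/64 - 233)*323 = (57223/64)*323 = 18483029/64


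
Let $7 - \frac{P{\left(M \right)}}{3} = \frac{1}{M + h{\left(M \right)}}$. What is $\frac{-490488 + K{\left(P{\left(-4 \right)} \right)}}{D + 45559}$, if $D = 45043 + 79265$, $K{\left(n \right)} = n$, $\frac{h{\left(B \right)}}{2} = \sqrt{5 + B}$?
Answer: $- \frac{980931}{339734} \approx -2.8874$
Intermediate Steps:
$h{\left(B \right)} = 2 \sqrt{5 + B}$
$P{\left(M \right)} = 21 - \frac{3}{M + 2 \sqrt{5 + M}}$
$D = 124308$
$\frac{-490488 + K{\left(P{\left(-4 \right)} \right)}}{D + 45559} = \frac{-490488 + \frac{3 \left(-1 + 7 \left(-4\right) + 14 \sqrt{5 - 4}\right)}{-4 + 2 \sqrt{5 - 4}}}{124308 + 45559} = \frac{-490488 + \frac{3 \left(-1 - 28 + 14 \sqrt{1}\right)}{-4 + 2 \sqrt{1}}}{169867} = \left(-490488 + \frac{3 \left(-1 - 28 + 14 \cdot 1\right)}{-4 + 2 \cdot 1}\right) \frac{1}{169867} = \left(-490488 + \frac{3 \left(-1 - 28 + 14\right)}{-4 + 2}\right) \frac{1}{169867} = \left(-490488 + 3 \frac{1}{-2} \left(-15\right)\right) \frac{1}{169867} = \left(-490488 + 3 \left(- \frac{1}{2}\right) \left(-15\right)\right) \frac{1}{169867} = \left(-490488 + \frac{45}{2}\right) \frac{1}{169867} = \left(- \frac{980931}{2}\right) \frac{1}{169867} = - \frac{980931}{339734}$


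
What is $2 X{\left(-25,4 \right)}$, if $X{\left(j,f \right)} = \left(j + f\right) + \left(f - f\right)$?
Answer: $-42$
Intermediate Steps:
$X{\left(j,f \right)} = f + j$ ($X{\left(j,f \right)} = \left(f + j\right) + 0 = f + j$)
$2 X{\left(-25,4 \right)} = 2 \left(4 - 25\right) = 2 \left(-21\right) = -42$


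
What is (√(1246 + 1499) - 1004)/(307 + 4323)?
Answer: -502/2315 + 3*√305/4630 ≈ -0.20553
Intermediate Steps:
(√(1246 + 1499) - 1004)/(307 + 4323) = (√2745 - 1004)/4630 = (3*√305 - 1004)*(1/4630) = (-1004 + 3*√305)*(1/4630) = -502/2315 + 3*√305/4630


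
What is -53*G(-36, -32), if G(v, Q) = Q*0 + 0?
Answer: 0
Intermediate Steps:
G(v, Q) = 0 (G(v, Q) = 0 + 0 = 0)
-53*G(-36, -32) = -53*0 = 0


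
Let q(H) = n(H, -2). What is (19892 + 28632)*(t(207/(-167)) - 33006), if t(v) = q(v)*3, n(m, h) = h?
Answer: -1601874288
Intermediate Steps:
q(H) = -2
t(v) = -6 (t(v) = -2*3 = -6)
(19892 + 28632)*(t(207/(-167)) - 33006) = (19892 + 28632)*(-6 - 33006) = 48524*(-33012) = -1601874288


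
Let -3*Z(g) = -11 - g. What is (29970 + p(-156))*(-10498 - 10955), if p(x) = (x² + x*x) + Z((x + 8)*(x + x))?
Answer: -2017390063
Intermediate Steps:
Z(g) = 11/3 + g/3 (Z(g) = -(-11 - g)/3 = 11/3 + g/3)
p(x) = 11/3 + 2*x² + 2*x*(8 + x)/3 (p(x) = (x² + x*x) + (11/3 + ((x + 8)*(x + x))/3) = (x² + x²) + (11/3 + ((8 + x)*(2*x))/3) = 2*x² + (11/3 + (2*x*(8 + x))/3) = 2*x² + (11/3 + 2*x*(8 + x)/3) = 11/3 + 2*x² + 2*x*(8 + x)/3)
(29970 + p(-156))*(-10498 - 10955) = (29970 + (11/3 + (8/3)*(-156)² + (16/3)*(-156)))*(-10498 - 10955) = (29970 + (11/3 + (8/3)*24336 - 832))*(-21453) = (29970 + (11/3 + 64896 - 832))*(-21453) = (29970 + 192203/3)*(-21453) = (282113/3)*(-21453) = -2017390063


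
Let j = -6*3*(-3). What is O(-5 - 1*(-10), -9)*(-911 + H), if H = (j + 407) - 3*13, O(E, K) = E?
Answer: -2445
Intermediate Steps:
j = 54 (j = -18*(-3) = 54)
H = 422 (H = (54 + 407) - 3*13 = 461 - 39 = 422)
O(-5 - 1*(-10), -9)*(-911 + H) = (-5 - 1*(-10))*(-911 + 422) = (-5 + 10)*(-489) = 5*(-489) = -2445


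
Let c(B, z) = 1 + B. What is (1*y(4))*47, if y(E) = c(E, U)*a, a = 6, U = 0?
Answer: 1410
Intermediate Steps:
y(E) = 6 + 6*E (y(E) = (1 + E)*6 = 6 + 6*E)
(1*y(4))*47 = (1*(6 + 6*4))*47 = (1*(6 + 24))*47 = (1*30)*47 = 30*47 = 1410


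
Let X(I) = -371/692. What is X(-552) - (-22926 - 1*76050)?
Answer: 68491021/692 ≈ 98976.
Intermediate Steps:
X(I) = -371/692 (X(I) = -371*1/692 = -371/692)
X(-552) - (-22926 - 1*76050) = -371/692 - (-22926 - 1*76050) = -371/692 - (-22926 - 76050) = -371/692 - 1*(-98976) = -371/692 + 98976 = 68491021/692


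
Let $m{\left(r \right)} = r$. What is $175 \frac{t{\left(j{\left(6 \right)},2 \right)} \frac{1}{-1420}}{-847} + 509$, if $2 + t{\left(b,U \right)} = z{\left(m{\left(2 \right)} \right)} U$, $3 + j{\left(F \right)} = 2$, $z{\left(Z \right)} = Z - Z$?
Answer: $\frac{8745633}{17182} \approx 509.0$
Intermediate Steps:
$z{\left(Z \right)} = 0$
$j{\left(F \right)} = -1$ ($j{\left(F \right)} = -3 + 2 = -1$)
$t{\left(b,U \right)} = -2$ ($t{\left(b,U \right)} = -2 + 0 U = -2 + 0 = -2$)
$175 \frac{t{\left(j{\left(6 \right)},2 \right)} \frac{1}{-1420}}{-847} + 509 = 175 \frac{\left(-2\right) \frac{1}{-1420}}{-847} + 509 = 175 \left(-2\right) \left(- \frac{1}{1420}\right) \left(- \frac{1}{847}\right) + 509 = 175 \cdot \frac{1}{710} \left(- \frac{1}{847}\right) + 509 = 175 \left(- \frac{1}{601370}\right) + 509 = - \frac{5}{17182} + 509 = \frac{8745633}{17182}$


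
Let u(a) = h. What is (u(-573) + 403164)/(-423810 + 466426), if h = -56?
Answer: 100777/10654 ≈ 9.4591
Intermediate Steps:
u(a) = -56
(u(-573) + 403164)/(-423810 + 466426) = (-56 + 403164)/(-423810 + 466426) = 403108/42616 = 403108*(1/42616) = 100777/10654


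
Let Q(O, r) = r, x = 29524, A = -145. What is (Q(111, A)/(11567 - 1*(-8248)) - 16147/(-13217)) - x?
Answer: -1546373132536/52378971 ≈ -29523.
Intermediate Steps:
(Q(111, A)/(11567 - 1*(-8248)) - 16147/(-13217)) - x = (-145/(11567 - 1*(-8248)) - 16147/(-13217)) - 1*29524 = (-145/(11567 + 8248) - 16147*(-1/13217)) - 29524 = (-145/19815 + 16147/13217) - 29524 = (-145*1/19815 + 16147/13217) - 29524 = (-29/3963 + 16147/13217) - 29524 = 63607268/52378971 - 29524 = -1546373132536/52378971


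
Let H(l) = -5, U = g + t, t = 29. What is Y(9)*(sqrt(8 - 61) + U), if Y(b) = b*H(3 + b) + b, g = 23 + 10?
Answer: -2232 - 36*I*sqrt(53) ≈ -2232.0 - 262.08*I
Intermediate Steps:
g = 33
U = 62 (U = 33 + 29 = 62)
Y(b) = -4*b (Y(b) = b*(-5) + b = -5*b + b = -4*b)
Y(9)*(sqrt(8 - 61) + U) = (-4*9)*(sqrt(8 - 61) + 62) = -36*(sqrt(-53) + 62) = -36*(I*sqrt(53) + 62) = -36*(62 + I*sqrt(53)) = -2232 - 36*I*sqrt(53)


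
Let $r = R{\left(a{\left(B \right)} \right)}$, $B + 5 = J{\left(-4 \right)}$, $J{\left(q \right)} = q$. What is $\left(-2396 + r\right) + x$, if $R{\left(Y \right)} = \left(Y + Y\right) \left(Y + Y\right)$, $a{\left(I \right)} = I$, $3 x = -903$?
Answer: $-2373$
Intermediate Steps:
$x = -301$ ($x = \frac{1}{3} \left(-903\right) = -301$)
$B = -9$ ($B = -5 - 4 = -9$)
$R{\left(Y \right)} = 4 Y^{2}$ ($R{\left(Y \right)} = 2 Y 2 Y = 4 Y^{2}$)
$r = 324$ ($r = 4 \left(-9\right)^{2} = 4 \cdot 81 = 324$)
$\left(-2396 + r\right) + x = \left(-2396 + 324\right) - 301 = -2072 - 301 = -2373$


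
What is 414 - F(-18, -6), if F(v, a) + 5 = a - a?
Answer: 419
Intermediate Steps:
F(v, a) = -5 (F(v, a) = -5 + (a - a) = -5 + 0 = -5)
414 - F(-18, -6) = 414 - 1*(-5) = 414 + 5 = 419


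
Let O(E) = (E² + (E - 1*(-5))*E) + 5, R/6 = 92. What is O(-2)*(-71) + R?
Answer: 339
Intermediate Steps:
R = 552 (R = 6*92 = 552)
O(E) = 5 + E² + E*(5 + E) (O(E) = (E² + (E + 5)*E) + 5 = (E² + (5 + E)*E) + 5 = (E² + E*(5 + E)) + 5 = 5 + E² + E*(5 + E))
O(-2)*(-71) + R = (5 + 2*(-2)² + 5*(-2))*(-71) + 552 = (5 + 2*4 - 10)*(-71) + 552 = (5 + 8 - 10)*(-71) + 552 = 3*(-71) + 552 = -213 + 552 = 339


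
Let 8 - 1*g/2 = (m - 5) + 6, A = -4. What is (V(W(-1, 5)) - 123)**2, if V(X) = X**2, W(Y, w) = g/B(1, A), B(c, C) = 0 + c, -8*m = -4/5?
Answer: 2842596/625 ≈ 4548.2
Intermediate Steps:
m = 1/10 (m = -(-1)/(2*5) = -1/8*(-4/5) = 1/10 ≈ 0.10000)
B(c, C) = c
g = 69/5 (g = 16 - 2*((1/10 - 5) + 6) = 16 - 2*(-49/10 + 6) = 16 - 2*11/10 = 16 - 11/5 = 69/5 ≈ 13.800)
W(Y, w) = 69/5 (W(Y, w) = (69/5)/1 = (69/5)*1 = 69/5)
(V(W(-1, 5)) - 123)**2 = ((69/5)**2 - 123)**2 = (4761/25 - 123)**2 = (1686/25)**2 = 2842596/625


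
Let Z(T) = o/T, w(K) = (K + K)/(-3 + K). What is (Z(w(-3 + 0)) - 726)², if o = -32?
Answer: 574564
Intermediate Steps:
w(K) = 2*K/(-3 + K) (w(K) = (2*K)/(-3 + K) = 2*K/(-3 + K))
Z(T) = -32/T
(Z(w(-3 + 0)) - 726)² = (-32*(-3 + (-3 + 0))/(2*(-3 + 0)) - 726)² = (-32/1 - 726)² = (-32*1 - 726)² = (-32 - 726)² = (-758)² = 574564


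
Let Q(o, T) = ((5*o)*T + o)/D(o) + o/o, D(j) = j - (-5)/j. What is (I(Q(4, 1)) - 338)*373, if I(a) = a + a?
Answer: -853424/7 ≈ -1.2192e+5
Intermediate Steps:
D(j) = j + 5/j
Q(o, T) = 1 + (o + 5*T*o)/(o + 5/o) (Q(o, T) = ((5*o)*T + o)/(o + 5/o) + o/o = (5*T*o + o)/(o + 5/o) + 1 = (o + 5*T*o)/(o + 5/o) + 1 = 1 + (o + 5*T*o)/(o + 5/o))
I(a) = 2*a
(I(Q(4, 1)) - 338)*373 = (2*((5 + 4² + 4²*(1 + 5*1))/(5 + 4²)) - 338)*373 = (2*((5 + 16 + 16*(1 + 5))/(5 + 16)) - 338)*373 = (2*((5 + 16 + 16*6)/21) - 338)*373 = (2*((5 + 16 + 96)/21) - 338)*373 = (2*((1/21)*117) - 338)*373 = (2*(39/7) - 338)*373 = (78/7 - 338)*373 = -2288/7*373 = -853424/7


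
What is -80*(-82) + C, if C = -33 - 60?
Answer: 6467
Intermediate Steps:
C = -93
-80*(-82) + C = -80*(-82) - 93 = 6560 - 93 = 6467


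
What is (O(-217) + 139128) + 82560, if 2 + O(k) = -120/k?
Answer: 48105982/217 ≈ 2.2169e+5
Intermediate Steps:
O(k) = -2 - 120/k
(O(-217) + 139128) + 82560 = ((-2 - 120/(-217)) + 139128) + 82560 = ((-2 - 120*(-1/217)) + 139128) + 82560 = ((-2 + 120/217) + 139128) + 82560 = (-314/217 + 139128) + 82560 = 30190462/217 + 82560 = 48105982/217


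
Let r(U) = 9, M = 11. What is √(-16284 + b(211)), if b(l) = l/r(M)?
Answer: I*√146345/3 ≈ 127.52*I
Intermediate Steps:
b(l) = l/9
√(-16284 + b(211)) = √(-16284 + (⅑)*211) = √(-16284 + 211/9) = √(-146345/9) = I*√146345/3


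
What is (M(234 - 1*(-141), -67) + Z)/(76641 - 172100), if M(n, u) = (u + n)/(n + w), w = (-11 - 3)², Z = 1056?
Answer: -603284/54507089 ≈ -0.011068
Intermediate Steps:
w = 196 (w = (-14)² = 196)
M(n, u) = (n + u)/(196 + n) (M(n, u) = (u + n)/(n + 196) = (n + u)/(196 + n))
(M(234 - 1*(-141), -67) + Z)/(76641 - 172100) = (((234 - 1*(-141)) - 67)/(196 + (234 - 1*(-141))) + 1056)/(76641 - 172100) = (((234 + 141) - 67)/(196 + (234 + 141)) + 1056)/(-95459) = ((375 - 67)/(196 + 375) + 1056)*(-1/95459) = (308/571 + 1056)*(-1/95459) = (603284/571)*(-1/95459) = -603284/54507089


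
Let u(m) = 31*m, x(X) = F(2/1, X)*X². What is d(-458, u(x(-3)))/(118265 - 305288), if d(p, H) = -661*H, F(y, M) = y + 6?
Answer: 15864/2011 ≈ 7.8886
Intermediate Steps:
F(y, M) = 6 + y
x(X) = 8*X² (x(X) = (6 + 2/1)*X² = (6 + 2*1)*X² = (6 + 2)*X² = 8*X²)
d(-458, u(x(-3)))/(118265 - 305288) = (-20491*8*(-3)²)/(118265 - 305288) = -20491*8*9/(-187023) = -20491*72*(-1/187023) = -661*2232*(-1/187023) = -1475352*(-1/187023) = 15864/2011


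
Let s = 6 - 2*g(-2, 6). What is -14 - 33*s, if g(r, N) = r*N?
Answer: -1004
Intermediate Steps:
g(r, N) = N*r
s = 30 (s = 6 - 12*(-2) = 6 - 2*(-12) = 6 + 24 = 30)
-14 - 33*s = -14 - 33*30 = -14 - 990 = -1004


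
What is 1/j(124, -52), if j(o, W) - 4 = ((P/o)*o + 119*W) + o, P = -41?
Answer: -1/6101 ≈ -0.00016391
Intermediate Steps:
j(o, W) = -37 + o + 119*W (j(o, W) = 4 + (((-41/o)*o + 119*W) + o) = 4 + ((-41 + 119*W) + o) = 4 + (-41 + o + 119*W) = -37 + o + 119*W)
1/j(124, -52) = 1/(-37 + 124 + 119*(-52)) = 1/(-37 + 124 - 6188) = 1/(-6101) = -1/6101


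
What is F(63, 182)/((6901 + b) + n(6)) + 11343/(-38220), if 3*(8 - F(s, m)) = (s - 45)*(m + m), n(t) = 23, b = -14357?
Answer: -381933/94696420 ≈ -0.0040332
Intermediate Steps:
F(s, m) = 8 - 2*m*(-45 + s)/3 (F(s, m) = 8 - (s - 45)*(m + m)/3 = 8 - (-45 + s)*2*m/3 = 8 - 2*m*(-45 + s)/3)
F(63, 182)/((6901 + b) + n(6)) + 11343/(-38220) = (8 + 30*182 - ⅔*182*63)/((6901 - 14357) + 23) + 11343/(-38220) = (8 + 5460 - 7644)/(-7456 + 23) + 11343*(-1/38220) = -2176/(-7433) - 3781/12740 = -2176*(-1/7433) - 3781/12740 = 2176/7433 - 3781/12740 = -381933/94696420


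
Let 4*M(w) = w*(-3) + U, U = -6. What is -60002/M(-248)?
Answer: -120004/369 ≈ -325.21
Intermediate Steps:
M(w) = -3/2 - 3*w/4 (M(w) = (w*(-3) - 6)/4 = (-3*w - 6)/4 = (-6 - 3*w)/4 = -3/2 - 3*w/4)
-60002/M(-248) = -60002/(-3/2 - 3/4*(-248)) = -60002/(-3/2 + 186) = -60002/369/2 = -60002*2/369 = -120004/369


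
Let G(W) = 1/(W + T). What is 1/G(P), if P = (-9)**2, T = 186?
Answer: 267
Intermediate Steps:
P = 81
G(W) = 1/(186 + W) (G(W) = 1/(W + 186) = 1/(186 + W))
1/G(P) = 1/(1/(186 + 81)) = 1/(1/267) = 267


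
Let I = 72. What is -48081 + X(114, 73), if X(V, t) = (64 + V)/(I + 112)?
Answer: -4423363/92 ≈ -48080.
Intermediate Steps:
X(V, t) = 8/23 + V/184 (X(V, t) = (64 + V)/(72 + 112) = (64 + V)/184 = (64 + V)*(1/184) = 8/23 + V/184)
-48081 + X(114, 73) = -48081 + (8/23 + (1/184)*114) = -48081 + (8/23 + 57/92) = -48081 + 89/92 = -4423363/92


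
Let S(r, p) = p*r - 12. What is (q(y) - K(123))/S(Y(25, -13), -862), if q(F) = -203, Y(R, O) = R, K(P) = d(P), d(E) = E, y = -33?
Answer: 163/10781 ≈ 0.015119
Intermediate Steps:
K(P) = P
S(r, p) = -12 + p*r
(q(y) - K(123))/S(Y(25, -13), -862) = (-203 - 1*123)/(-12 - 862*25) = (-203 - 123)/(-12 - 21550) = -326/(-21562) = -326*(-1/21562) = 163/10781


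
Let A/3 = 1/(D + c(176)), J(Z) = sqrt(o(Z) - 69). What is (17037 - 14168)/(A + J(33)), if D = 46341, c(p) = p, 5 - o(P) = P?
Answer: 400371819/209891635042 - 6208031968141*I*sqrt(97)/209891635042 ≈ 0.0019075 - 291.3*I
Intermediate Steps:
o(P) = 5 - P
J(Z) = sqrt(-64 - Z) (J(Z) = sqrt((5 - Z) - 69) = sqrt(-64 - Z))
A = 3/46517 (A = 3/(46341 + 176) = 3/46517 ≈ 6.4493e-5)
(17037 - 14168)/(A + J(33)) = (17037 - 14168)/(3/46517 + sqrt(-64 - 1*33)) = 2869/(3/46517 + sqrt(-64 - 33)) = 2869/(3/46517 + sqrt(-97)) = 2869/(3/46517 + I*sqrt(97))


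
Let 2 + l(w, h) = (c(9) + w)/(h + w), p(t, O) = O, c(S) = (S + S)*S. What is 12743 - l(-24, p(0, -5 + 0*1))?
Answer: 369743/29 ≈ 12750.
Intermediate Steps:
c(S) = 2*S**2 (c(S) = (2*S)*S = 2*S**2)
l(w, h) = -2 + (162 + w)/(h + w) (l(w, h) = -2 + (2*9**2 + w)/(h + w) = -2 + (2*81 + w)/(h + w) = -2 + (162 + w)/(h + w))
12743 - l(-24, p(0, -5 + 0*1)) = 12743 - (162 - 1*(-24) - 2*(-5 + 0*1))/((-5 + 0*1) - 24) = 12743 - (162 + 24 - 2*(-5 + 0))/((-5 + 0) - 24) = 12743 - (162 + 24 - 2*(-5))/(-5 - 24) = 12743 - (162 + 24 + 10)/(-29) = 12743 - (-1)*196/29 = 12743 - 1*(-196/29) = 12743 + 196/29 = 369743/29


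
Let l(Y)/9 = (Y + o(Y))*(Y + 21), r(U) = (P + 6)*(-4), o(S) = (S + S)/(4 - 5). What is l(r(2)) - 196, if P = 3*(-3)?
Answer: -3760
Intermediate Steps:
P = -9
o(S) = -2*S (o(S) = (2*S)/(-1) = (2*S)*(-1) = -2*S)
r(U) = 12 (r(U) = (-9 + 6)*(-4) = -3*(-4) = 12)
l(Y) = -9*Y*(21 + Y) (l(Y) = 9*((Y - 2*Y)*(Y + 21)) = 9*((-Y)*(21 + Y)) = 9*(-Y*(21 + Y)) = -9*Y*(21 + Y))
l(r(2)) - 196 = 9*12*(-21 - 1*12) - 196 = 9*12*(-21 - 12) - 196 = 9*12*(-33) - 196 = -3564 - 196 = -3760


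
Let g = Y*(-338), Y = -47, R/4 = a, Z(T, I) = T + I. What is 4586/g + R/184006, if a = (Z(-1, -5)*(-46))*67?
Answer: 504726791/730779829 ≈ 0.69067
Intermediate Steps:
Z(T, I) = I + T
a = 18492 (a = ((-5 - 1)*(-46))*67 = -6*(-46)*67 = 276*67 = 18492)
R = 73968 (R = 4*18492 = 73968)
g = 15886 (g = -47*(-338) = 15886)
4586/g + R/184006 = 4586/15886 + 73968/184006 = 4586*(1/15886) + 73968*(1/184006) = 2293/7943 + 36984/92003 = 504726791/730779829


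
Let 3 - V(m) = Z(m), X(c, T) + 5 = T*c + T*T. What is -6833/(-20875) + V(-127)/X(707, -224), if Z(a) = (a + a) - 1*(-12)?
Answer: 734195726/2258612375 ≈ 0.32507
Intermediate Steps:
X(c, T) = -5 + T² + T*c (X(c, T) = -5 + (T*c + T*T) = -5 + (T*c + T²) = -5 + (T² + T*c) = -5 + T² + T*c)
Z(a) = 12 + 2*a (Z(a) = 2*a + 12 = 12 + 2*a)
V(m) = -9 - 2*m (V(m) = 3 - (12 + 2*m) = 3 + (-12 - 2*m) = -9 - 2*m)
-6833/(-20875) + V(-127)/X(707, -224) = -6833/(-20875) + (-9 - 2*(-127))/(-5 + (-224)² - 224*707) = -6833*(-1/20875) + (-9 + 254)/(-5 + 50176 - 158368) = 6833/20875 + 245/(-108197) = 6833/20875 + 245*(-1/108197) = 6833/20875 - 245/108197 = 734195726/2258612375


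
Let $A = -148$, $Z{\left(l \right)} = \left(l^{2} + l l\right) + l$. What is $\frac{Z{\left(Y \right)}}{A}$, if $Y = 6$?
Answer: $- \frac{39}{74} \approx -0.52703$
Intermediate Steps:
$Z{\left(l \right)} = l + 2 l^{2}$ ($Z{\left(l \right)} = \left(l^{2} + l^{2}\right) + l = 2 l^{2} + l = l + 2 l^{2}$)
$\frac{Z{\left(Y \right)}}{A} = \frac{6 \left(1 + 2 \cdot 6\right)}{-148} = 6 \left(1 + 12\right) \left(- \frac{1}{148}\right) = 6 \cdot 13 \left(- \frac{1}{148}\right) = 78 \left(- \frac{1}{148}\right) = - \frac{39}{74}$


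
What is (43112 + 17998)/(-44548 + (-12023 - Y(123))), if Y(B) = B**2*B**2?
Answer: -10185/38157202 ≈ -0.00026692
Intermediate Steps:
Y(B) = B**4
(43112 + 17998)/(-44548 + (-12023 - Y(123))) = (43112 + 17998)/(-44548 + (-12023 - 1*123**4)) = 61110/(-44548 + (-12023 - 1*228886641)) = 61110/(-44548 + (-12023 - 228886641)) = 61110/(-44548 - 228898664) = 61110/(-228943212) = 61110*(-1/228943212) = -10185/38157202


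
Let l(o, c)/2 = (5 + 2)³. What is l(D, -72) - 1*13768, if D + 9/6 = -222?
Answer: -13082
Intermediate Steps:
D = -447/2 (D = -3/2 - 222 = -447/2 ≈ -223.50)
l(o, c) = 686 (l(o, c) = 2*(5 + 2)³ = 2*7³ = 2*343 = 686)
l(D, -72) - 1*13768 = 686 - 1*13768 = 686 - 13768 = -13082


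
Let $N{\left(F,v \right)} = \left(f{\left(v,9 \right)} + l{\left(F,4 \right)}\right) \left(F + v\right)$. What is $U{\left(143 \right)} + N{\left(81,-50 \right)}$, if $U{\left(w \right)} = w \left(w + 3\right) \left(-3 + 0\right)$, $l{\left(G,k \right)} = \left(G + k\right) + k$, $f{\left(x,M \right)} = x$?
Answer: $-61425$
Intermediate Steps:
$l{\left(G,k \right)} = G + 2 k$
$U{\left(w \right)} = - 3 w \left(3 + w\right)$ ($U{\left(w \right)} = w \left(3 + w\right) \left(-3\right) = - 3 w \left(3 + w\right)$)
$N{\left(F,v \right)} = \left(F + v\right) \left(8 + F + v\right)$ ($N{\left(F,v \right)} = \left(v + \left(F + 2 \cdot 4\right)\right) \left(F + v\right) = \left(v + \left(F + 8\right)\right) \left(F + v\right) = \left(v + \left(8 + F\right)\right) \left(F + v\right) = \left(8 + F + v\right) \left(F + v\right) = \left(F + v\right) \left(8 + F + v\right)$)
$U{\left(143 \right)} + N{\left(81,-50 \right)} = \left(-3\right) 143 \left(3 + 143\right) + \left(\left(-50\right)^{2} + 81 \left(-50\right) + 81 \left(8 + 81\right) - 50 \left(8 + 81\right)\right) = \left(-3\right) 143 \cdot 146 + \left(2500 - 4050 + 81 \cdot 89 - 4450\right) = -62634 + \left(2500 - 4050 + 7209 - 4450\right) = -62634 + 1209 = -61425$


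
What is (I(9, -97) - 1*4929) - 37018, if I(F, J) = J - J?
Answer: -41947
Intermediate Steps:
I(F, J) = 0
(I(9, -97) - 1*4929) - 37018 = (0 - 1*4929) - 37018 = (0 - 4929) - 37018 = -4929 - 37018 = -41947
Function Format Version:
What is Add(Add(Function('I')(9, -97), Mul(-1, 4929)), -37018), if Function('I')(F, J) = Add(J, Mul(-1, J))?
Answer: -41947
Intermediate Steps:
Function('I')(F, J) = 0
Add(Add(Function('I')(9, -97), Mul(-1, 4929)), -37018) = Add(Add(0, Mul(-1, 4929)), -37018) = Add(Add(0, -4929), -37018) = Add(-4929, -37018) = -41947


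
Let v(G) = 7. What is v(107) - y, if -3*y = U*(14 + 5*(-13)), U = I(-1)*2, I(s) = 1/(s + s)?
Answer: 24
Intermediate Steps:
I(s) = 1/(2*s)
U = -1 (U = ((1/2)/(-1))*2 = ((1/2)*(-1))*2 = -1/2*2 = -1)
y = -17 (y = -(-1)*(14 + 5*(-13))/3 = -(-1)*(14 - 65)/3 = -(-1)*(-51)/3 = -1/3*51 = -17)
v(107) - y = 7 - 1*(-17) = 7 + 17 = 24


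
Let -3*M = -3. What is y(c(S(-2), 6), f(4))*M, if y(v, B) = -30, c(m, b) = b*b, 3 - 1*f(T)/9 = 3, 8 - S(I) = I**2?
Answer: -30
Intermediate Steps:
S(I) = 8 - I**2
f(T) = 0 (f(T) = 27 - 9*3 = 27 - 27 = 0)
c(m, b) = b**2
M = 1 (M = -1/3*(-3) = 1)
y(c(S(-2), 6), f(4))*M = -30*1 = -30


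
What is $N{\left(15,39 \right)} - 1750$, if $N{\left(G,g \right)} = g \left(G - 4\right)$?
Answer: $-1321$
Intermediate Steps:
$N{\left(G,g \right)} = g \left(-4 + G\right)$
$N{\left(15,39 \right)} - 1750 = 39 \left(-4 + 15\right) - 1750 = 39 \cdot 11 - 1750 = 429 - 1750 = -1321$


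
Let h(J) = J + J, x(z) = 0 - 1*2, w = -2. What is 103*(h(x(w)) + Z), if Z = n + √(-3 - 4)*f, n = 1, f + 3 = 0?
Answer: -309 - 309*I*√7 ≈ -309.0 - 817.54*I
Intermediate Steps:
f = -3 (f = -3 + 0 = -3)
Z = 1 - 3*I*√7 (Z = 1 + √(-3 - 4)*(-3) = 1 + √(-7)*(-3) = 1 + (I*√7)*(-3) = 1 - 3*I*√7 ≈ 1.0 - 7.9373*I)
x(z) = -2 (x(z) = 0 - 2 = -2)
h(J) = 2*J
103*(h(x(w)) + Z) = 103*(2*(-2) + (1 - 3*I*√7)) = 103*(-4 + (1 - 3*I*√7)) = 103*(-3 - 3*I*√7) = -309 - 309*I*√7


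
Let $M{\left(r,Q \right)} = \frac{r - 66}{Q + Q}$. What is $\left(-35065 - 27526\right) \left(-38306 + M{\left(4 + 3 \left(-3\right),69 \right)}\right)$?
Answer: $\frac{330874740709}{138} \approx 2.3976 \cdot 10^{9}$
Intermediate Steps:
$M{\left(r,Q \right)} = \frac{-66 + r}{2 Q}$
$\left(-35065 - 27526\right) \left(-38306 + M{\left(4 + 3 \left(-3\right),69 \right)}\right) = \left(-35065 - 27526\right) \left(-38306 + \frac{-66 + \left(4 + 3 \left(-3\right)\right)}{2 \cdot 69}\right) = - 62591 \left(-38306 + \frac{1}{2} \cdot \frac{1}{69} \left(-66 + \left(4 - 9\right)\right)\right) = - 62591 \left(-38306 + \frac{1}{2} \cdot \frac{1}{69} \left(-66 - 5\right)\right) = - 62591 \left(-38306 + \frac{1}{2} \cdot \frac{1}{69} \left(-71\right)\right) = - 62591 \left(-38306 - \frac{71}{138}\right) = \left(-62591\right) \left(- \frac{5286299}{138}\right) = \frac{330874740709}{138}$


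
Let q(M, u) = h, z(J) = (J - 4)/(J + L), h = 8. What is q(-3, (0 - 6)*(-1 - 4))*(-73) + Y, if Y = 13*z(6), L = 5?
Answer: -6398/11 ≈ -581.64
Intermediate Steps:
z(J) = (-4 + J)/(5 + J) (z(J) = (J - 4)/(J + 5) = (-4 + J)/(5 + J))
Y = 26/11 (Y = 13*((-4 + 6)/(5 + 6)) = 13*(2/11) = 26/11 ≈ 2.3636)
q(M, u) = 8
q(-3, (0 - 6)*(-1 - 4))*(-73) + Y = 8*(-73) + 26/11 = -584 + 26/11 = -6398/11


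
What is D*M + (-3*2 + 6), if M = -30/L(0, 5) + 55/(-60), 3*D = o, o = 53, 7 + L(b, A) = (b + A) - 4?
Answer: 2597/36 ≈ 72.139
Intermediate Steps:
L(b, A) = -11 + A + b (L(b, A) = -7 + ((b + A) - 4) = -7 + ((A + b) - 4) = -7 + (-4 + A + b) = -11 + A + b)
D = 53/3 (D = (⅓)*53 = 53/3 ≈ 17.667)
M = 49/12 (M = -30/(-11 + 5 + 0) + 55/(-60) = -30/(-6) + 55*(-1/60) = -30*(-⅙) - 11/12 = 5 - 11/12 = 49/12 ≈ 4.0833)
D*M + (-3*2 + 6) = (53/3)*(49/12) + (-3*2 + 6) = 2597/36 + (-6 + 6) = 2597/36 + 0 = 2597/36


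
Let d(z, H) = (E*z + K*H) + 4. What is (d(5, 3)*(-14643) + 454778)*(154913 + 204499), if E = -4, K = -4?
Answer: 310813028184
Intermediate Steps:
d(z, H) = 4 - 4*H - 4*z (d(z, H) = (-4*z - 4*H) + 4 = (-4*H - 4*z) + 4 = 4 - 4*H - 4*z)
(d(5, 3)*(-14643) + 454778)*(154913 + 204499) = ((4 - 4*3 - 4*5)*(-14643) + 454778)*(154913 + 204499) = ((4 - 12 - 20)*(-14643) + 454778)*359412 = (-28*(-14643) + 454778)*359412 = (410004 + 454778)*359412 = 864782*359412 = 310813028184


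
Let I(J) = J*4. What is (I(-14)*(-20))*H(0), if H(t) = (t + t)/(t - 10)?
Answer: 0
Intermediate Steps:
I(J) = 4*J
H(t) = 2*t/(-10 + t) (H(t) = (2*t)/(-10 + t) = 2*t/(-10 + t))
(I(-14)*(-20))*H(0) = ((4*(-14))*(-20))*(2*0/(-10 + 0)) = (-56*(-20))*(2*0/(-10)) = 1120*(2*0*(-⅒)) = 1120*0 = 0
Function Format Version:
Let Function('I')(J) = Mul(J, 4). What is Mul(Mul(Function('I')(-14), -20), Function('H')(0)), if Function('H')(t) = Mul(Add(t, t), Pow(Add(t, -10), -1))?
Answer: 0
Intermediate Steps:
Function('I')(J) = Mul(4, J)
Function('H')(t) = Mul(2, t, Pow(Add(-10, t), -1)) (Function('H')(t) = Mul(Mul(2, t), Pow(Add(-10, t), -1)) = Mul(2, t, Pow(Add(-10, t), -1)))
Mul(Mul(Function('I')(-14), -20), Function('H')(0)) = Mul(Mul(Mul(4, -14), -20), Mul(2, 0, Pow(Add(-10, 0), -1))) = Mul(Mul(-56, -20), Mul(2, 0, Pow(-10, -1))) = Mul(1120, Mul(2, 0, Rational(-1, 10))) = Mul(1120, 0) = 0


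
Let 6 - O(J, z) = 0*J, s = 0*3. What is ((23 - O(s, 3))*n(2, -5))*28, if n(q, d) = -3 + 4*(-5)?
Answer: -10948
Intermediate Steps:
s = 0
O(J, z) = 6 (O(J, z) = 6 - 0*J = 6 - 1*0 = 6 + 0 = 6)
n(q, d) = -23 (n(q, d) = -3 - 20 = -23)
((23 - O(s, 3))*n(2, -5))*28 = ((23 - 1*6)*(-23))*28 = ((23 - 6)*(-23))*28 = (17*(-23))*28 = -391*28 = -10948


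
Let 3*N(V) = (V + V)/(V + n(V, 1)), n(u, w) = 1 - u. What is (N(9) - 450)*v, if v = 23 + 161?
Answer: -81696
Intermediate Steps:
v = 184
N(V) = 2*V/3 (N(V) = ((V + V)/(V + (1 - V)))/3 = ((2*V)/1)/3 = ((2*V)*1)/3 = (2*V)/3 = 2*V/3)
(N(9) - 450)*v = ((⅔)*9 - 450)*184 = (6 - 450)*184 = -444*184 = -81696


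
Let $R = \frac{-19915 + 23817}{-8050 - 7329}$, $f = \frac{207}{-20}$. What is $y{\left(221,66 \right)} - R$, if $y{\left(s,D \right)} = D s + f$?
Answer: $\frac{4483256467}{307580} \approx 14576.0$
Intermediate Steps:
$f = - \frac{207}{20}$ ($f = 207 \left(- \frac{1}{20}\right) = - \frac{207}{20} \approx -10.35$)
$R = - \frac{3902}{15379}$ ($R = \frac{3902}{-15379} = 3902 \left(- \frac{1}{15379}\right) = - \frac{3902}{15379} \approx -0.25372$)
$y{\left(s,D \right)} = - \frac{207}{20} + D s$ ($y{\left(s,D \right)} = D s - \frac{207}{20} = - \frac{207}{20} + D s$)
$y{\left(221,66 \right)} - R = \left(- \frac{207}{20} + 66 \cdot 221\right) - - \frac{3902}{15379} = \left(- \frac{207}{20} + 14586\right) + \frac{3902}{15379} = \frac{291513}{20} + \frac{3902}{15379} = \frac{4483256467}{307580}$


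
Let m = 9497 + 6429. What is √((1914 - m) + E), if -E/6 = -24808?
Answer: 2*√33709 ≈ 367.20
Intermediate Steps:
E = 148848 (E = -6*(-24808) = 148848)
m = 15926
√((1914 - m) + E) = √((1914 - 1*15926) + 148848) = √((1914 - 15926) + 148848) = √(-14012 + 148848) = √134836 = 2*√33709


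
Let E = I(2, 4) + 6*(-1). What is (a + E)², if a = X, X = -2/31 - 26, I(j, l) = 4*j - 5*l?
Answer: 1865956/961 ≈ 1941.7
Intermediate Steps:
I(j, l) = -5*l + 4*j
X = -808/31 (X = -2*1/31 - 26 = -2/31 - 26 = -808/31 ≈ -26.065)
E = -18 (E = (-5*4 + 4*2) + 6*(-1) = (-20 + 8) - 6 = -12 - 6 = -18)
a = -808/31 ≈ -26.065
(a + E)² = (-808/31 - 18)² = (-1366/31)² = 1865956/961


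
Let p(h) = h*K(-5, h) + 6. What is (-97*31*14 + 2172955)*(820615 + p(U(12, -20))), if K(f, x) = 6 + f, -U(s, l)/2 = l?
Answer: 1748711236477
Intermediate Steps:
U(s, l) = -2*l
p(h) = 6 + h (p(h) = h*(6 - 5) + 6 = h*1 + 6 = h + 6 = 6 + h)
(-97*31*14 + 2172955)*(820615 + p(U(12, -20))) = (-97*31*14 + 2172955)*(820615 + (6 - 2*(-20))) = (-3007*14 + 2172955)*(820615 + (6 + 40)) = (-42098 + 2172955)*(820615 + 46) = 2130857*820661 = 1748711236477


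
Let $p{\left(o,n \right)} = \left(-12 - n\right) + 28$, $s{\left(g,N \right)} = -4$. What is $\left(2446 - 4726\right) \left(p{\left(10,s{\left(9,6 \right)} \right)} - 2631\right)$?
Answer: $5953080$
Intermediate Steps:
$p{\left(o,n \right)} = 16 - n$
$\left(2446 - 4726\right) \left(p{\left(10,s{\left(9,6 \right)} \right)} - 2631\right) = \left(2446 - 4726\right) \left(\left(16 - -4\right) - 2631\right) = - 2280 \left(\left(16 + 4\right) - 2631\right) = - 2280 \left(20 - 2631\right) = \left(-2280\right) \left(-2611\right) = 5953080$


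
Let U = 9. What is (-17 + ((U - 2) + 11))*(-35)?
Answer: -35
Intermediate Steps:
(-17 + ((U - 2) + 11))*(-35) = (-17 + ((9 - 2) + 11))*(-35) = (-17 + (7 + 11))*(-35) = (-17 + 18)*(-35) = 1*(-35) = -35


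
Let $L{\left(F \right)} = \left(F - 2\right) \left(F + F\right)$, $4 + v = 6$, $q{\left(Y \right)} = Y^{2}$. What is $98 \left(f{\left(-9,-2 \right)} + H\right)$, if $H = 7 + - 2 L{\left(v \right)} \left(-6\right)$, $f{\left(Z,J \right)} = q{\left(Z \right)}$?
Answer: $8624$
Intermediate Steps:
$v = 2$ ($v = -4 + 6 = 2$)
$f{\left(Z,J \right)} = Z^{2}$
$L{\left(F \right)} = 2 F \left(-2 + F\right)$ ($L{\left(F \right)} = \left(-2 + F\right) 2 F = 2 F \left(-2 + F\right)$)
$H = 7$ ($H = 7 + - 2 \cdot 2 \cdot 2 \left(-2 + 2\right) \left(-6\right) = 7 + - 2 \cdot 2 \cdot 2 \cdot 0 \left(-6\right) = 7 + \left(-2\right) 0 \left(-6\right) = 7 + 0 \left(-6\right) = 7 + 0 = 7$)
$98 \left(f{\left(-9,-2 \right)} + H\right) = 98 \left(\left(-9\right)^{2} + 7\right) = 98 \left(81 + 7\right) = 98 \cdot 88 = 8624$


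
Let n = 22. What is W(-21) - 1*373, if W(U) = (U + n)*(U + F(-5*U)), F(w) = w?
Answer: -289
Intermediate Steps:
W(U) = -4*U*(22 + U) (W(U) = (U + 22)*(U - 5*U) = (22 + U)*(-4*U) = -4*U*(22 + U))
W(-21) - 1*373 = 4*(-21)*(-22 - 1*(-21)) - 1*373 = 4*(-21)*(-22 + 21) - 373 = 4*(-21)*(-1) - 373 = 84 - 373 = -289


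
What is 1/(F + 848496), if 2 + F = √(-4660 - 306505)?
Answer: 848494/719942379201 - I*√311165/719942379201 ≈ 1.1786e-6 - 7.7481e-10*I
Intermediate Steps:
F = -2 + I*√311165 (F = -2 + √(-4660 - 306505) = -2 + √(-311165) = -2 + I*√311165 ≈ -2.0 + 557.82*I)
1/(F + 848496) = 1/((-2 + I*√311165) + 848496) = 1/(848494 + I*√311165)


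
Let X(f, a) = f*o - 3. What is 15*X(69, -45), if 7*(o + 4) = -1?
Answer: -30330/7 ≈ -4332.9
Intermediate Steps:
o = -29/7 (o = -4 + (1/7)*(-1) = -4 - 1/7 = -29/7 ≈ -4.1429)
X(f, a) = -3 - 29*f/7 (X(f, a) = f*(-29/7) - 3 = -29*f/7 - 3 = -3 - 29*f/7)
15*X(69, -45) = 15*(-3 - 29/7*69) = 15*(-3 - 2001/7) = 15*(-2022/7) = -30330/7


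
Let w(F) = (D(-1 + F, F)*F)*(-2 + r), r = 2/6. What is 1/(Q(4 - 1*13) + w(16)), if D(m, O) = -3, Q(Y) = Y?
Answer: 1/71 ≈ 0.014085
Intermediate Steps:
r = 1/3 (r = 2*(1/6) = 1/3 ≈ 0.33333)
w(F) = 5*F (w(F) = (-3*F)*(-2 + 1/3) = -3*F*(-5/3) = 5*F)
1/(Q(4 - 1*13) + w(16)) = 1/((4 - 1*13) + 5*16) = 1/((4 - 13) + 80) = 1/(-9 + 80) = 1/71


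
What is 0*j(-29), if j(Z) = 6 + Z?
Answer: 0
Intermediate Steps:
0*j(-29) = 0*(6 - 29) = 0*(-23) = 0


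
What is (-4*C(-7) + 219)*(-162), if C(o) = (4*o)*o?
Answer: 91530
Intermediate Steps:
C(o) = 4*o²
(-4*C(-7) + 219)*(-162) = (-16*(-7)² + 219)*(-162) = (-16*49 + 219)*(-162) = (-4*196 + 219)*(-162) = (-784 + 219)*(-162) = -565*(-162) = 91530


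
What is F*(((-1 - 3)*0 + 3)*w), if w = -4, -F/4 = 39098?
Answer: 1876704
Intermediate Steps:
F = -156392 (F = -4*39098 = -156392)
F*(((-1 - 3)*0 + 3)*w) = -156392*((-1 - 3)*0 + 3)*(-4) = -156392*(-4*0 + 3)*(-4) = -156392*(0 + 3)*(-4) = -469176*(-4) = -156392*(-12) = 1876704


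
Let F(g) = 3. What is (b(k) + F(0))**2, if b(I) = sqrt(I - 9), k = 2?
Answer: (3 + I*sqrt(7))**2 ≈ 2.0 + 15.875*I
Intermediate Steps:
b(I) = sqrt(-9 + I)
(b(k) + F(0))**2 = (sqrt(-9 + 2) + 3)**2 = (sqrt(-7) + 3)**2 = (I*sqrt(7) + 3)**2 = (3 + I*sqrt(7))**2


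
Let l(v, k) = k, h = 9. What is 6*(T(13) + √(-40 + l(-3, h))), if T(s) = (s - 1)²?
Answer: 864 + 6*I*√31 ≈ 864.0 + 33.407*I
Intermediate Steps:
T(s) = (-1 + s)²
6*(T(13) + √(-40 + l(-3, h))) = 6*((-1 + 13)² + √(-40 + 9)) = 6*(12² + √(-31)) = 6*(144 + I*√31) = 864 + 6*I*√31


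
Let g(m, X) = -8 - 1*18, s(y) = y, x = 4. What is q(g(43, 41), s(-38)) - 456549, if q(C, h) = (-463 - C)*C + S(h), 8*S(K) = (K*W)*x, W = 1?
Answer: -445206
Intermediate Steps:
g(m, X) = -26 (g(m, X) = -8 - 18 = -26)
S(K) = K/2 (S(K) = ((K*1)*4)/8 = (K*4)/8 = (4*K)/8 = K/2)
q(C, h) = h/2 + C*(-463 - C) (q(C, h) = (-463 - C)*C + h/2 = C*(-463 - C) + h/2 = h/2 + C*(-463 - C))
q(g(43, 41), s(-38)) - 456549 = ((½)*(-38) - 1*(-26)² - 463*(-26)) - 456549 = (-19 - 1*676 + 12038) - 456549 = (-19 - 676 + 12038) - 456549 = 11343 - 456549 = -445206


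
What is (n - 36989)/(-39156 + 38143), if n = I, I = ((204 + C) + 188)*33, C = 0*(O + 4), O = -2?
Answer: 24053/1013 ≈ 23.744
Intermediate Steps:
C = 0 (C = 0*(-2 + 4) = 0*2 = 0)
I = 12936 (I = ((204 + 0) + 188)*33 = (204 + 188)*33 = 392*33 = 12936)
n = 12936
(n - 36989)/(-39156 + 38143) = (12936 - 36989)/(-39156 + 38143) = -24053/(-1013) = -24053*(-1/1013) = 24053/1013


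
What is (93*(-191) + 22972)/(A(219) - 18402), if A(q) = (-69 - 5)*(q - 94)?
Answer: -5209/27652 ≈ -0.18838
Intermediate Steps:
A(q) = 6956 - 74*q (A(q) = -74*(-94 + q) = 6956 - 74*q)
(93*(-191) + 22972)/(A(219) - 18402) = (93*(-191) + 22972)/((6956 - 74*219) - 18402) = (-17763 + 22972)/((6956 - 16206) - 18402) = 5209/(-9250 - 18402) = 5209/(-27652) = 5209*(-1/27652) = -5209/27652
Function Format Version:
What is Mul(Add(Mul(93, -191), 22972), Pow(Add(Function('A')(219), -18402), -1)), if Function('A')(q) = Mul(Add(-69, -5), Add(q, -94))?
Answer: Rational(-5209, 27652) ≈ -0.18838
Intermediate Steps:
Function('A')(q) = Add(6956, Mul(-74, q)) (Function('A')(q) = Mul(-74, Add(-94, q)) = Add(6956, Mul(-74, q)))
Mul(Add(Mul(93, -191), 22972), Pow(Add(Function('A')(219), -18402), -1)) = Mul(Add(Mul(93, -191), 22972), Pow(Add(Add(6956, Mul(-74, 219)), -18402), -1)) = Mul(Add(-17763, 22972), Pow(Add(Add(6956, -16206), -18402), -1)) = Mul(5209, Pow(Add(-9250, -18402), -1)) = Mul(5209, Pow(-27652, -1)) = Mul(5209, Rational(-1, 27652)) = Rational(-5209, 27652)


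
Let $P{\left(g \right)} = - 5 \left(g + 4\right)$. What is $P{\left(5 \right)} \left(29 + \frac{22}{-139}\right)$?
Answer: $- \frac{180405}{139} \approx -1297.9$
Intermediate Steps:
$P{\left(g \right)} = -20 - 5 g$ ($P{\left(g \right)} = - 5 \left(4 + g\right) = -20 - 5 g$)
$P{\left(5 \right)} \left(29 + \frac{22}{-139}\right) = \left(-20 - 25\right) \left(29 + \frac{22}{-139}\right) = \left(-20 - 25\right) \left(29 + 22 \left(- \frac{1}{139}\right)\right) = - 45 \left(29 - \frac{22}{139}\right) = \left(-45\right) \frac{4009}{139} = - \frac{180405}{139}$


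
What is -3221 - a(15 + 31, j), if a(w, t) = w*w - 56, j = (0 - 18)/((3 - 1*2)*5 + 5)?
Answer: -5281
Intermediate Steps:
j = -9/5 (j = -18/((3 - 2)*5 + 5) = -18/(1*5 + 5) = -18/(5 + 5) = -18/10 = -18*⅒ = -9/5 ≈ -1.8000)
a(w, t) = -56 + w² (a(w, t) = w² - 56 = -56 + w²)
-3221 - a(15 + 31, j) = -3221 - (-56 + (15 + 31)²) = -3221 - (-56 + 46²) = -3221 - (-56 + 2116) = -3221 - 1*2060 = -3221 - 2060 = -5281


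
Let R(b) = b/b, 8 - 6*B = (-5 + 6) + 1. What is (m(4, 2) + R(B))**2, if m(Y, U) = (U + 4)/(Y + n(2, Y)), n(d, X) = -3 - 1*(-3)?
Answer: 25/4 ≈ 6.2500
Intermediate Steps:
n(d, X) = 0 (n(d, X) = -3 + 3 = 0)
m(Y, U) = (4 + U)/Y (m(Y, U) = (U + 4)/(Y + 0) = (4 + U)/Y)
B = 1 (B = 4/3 - ((-5 + 6) + 1)/6 = 4/3 - (1 + 1)/6 = 4/3 - 1/6*2 = 4/3 - 1/3 = 1)
R(b) = 1
(m(4, 2) + R(B))**2 = ((4 + 2)/4 + 1)**2 = ((1/4)*6 + 1)**2 = (3/2 + 1)**2 = (5/2)**2 = 25/4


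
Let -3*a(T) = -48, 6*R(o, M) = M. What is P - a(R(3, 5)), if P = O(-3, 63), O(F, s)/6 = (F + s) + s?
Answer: 722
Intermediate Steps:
R(o, M) = M/6
O(F, s) = 6*F + 12*s (O(F, s) = 6*((F + s) + s) = 6*(F + 2*s) = 6*F + 12*s)
P = 738 (P = 6*(-3) + 12*63 = -18 + 756 = 738)
a(T) = 16 (a(T) = -1/3*(-48) = 16)
P - a(R(3, 5)) = 738 - 1*16 = 738 - 16 = 722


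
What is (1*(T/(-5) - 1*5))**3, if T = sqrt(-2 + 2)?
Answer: -125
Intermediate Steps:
T = 0 (T = sqrt(0) = 0)
(1*(T/(-5) - 1*5))**3 = (1*(0/(-5) - 1*5))**3 = (1*(0*(-1/5) - 5))**3 = (1*(0 - 5))**3 = (1*(-5))**3 = (-5)**3 = -125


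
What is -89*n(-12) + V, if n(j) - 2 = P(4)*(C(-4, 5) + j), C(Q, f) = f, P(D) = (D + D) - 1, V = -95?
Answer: 4088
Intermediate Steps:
P(D) = -1 + 2*D (P(D) = 2*D - 1 = -1 + 2*D)
n(j) = 37 + 7*j (n(j) = 2 + (-1 + 2*4)*(5 + j) = 2 + (-1 + 8)*(5 + j) = 2 + 7*(5 + j) = 2 + (35 + 7*j) = 37 + 7*j)
-89*n(-12) + V = -89*(37 + 7*(-12)) - 95 = -89*(37 - 84) - 95 = -89*(-47) - 95 = 4183 - 95 = 4088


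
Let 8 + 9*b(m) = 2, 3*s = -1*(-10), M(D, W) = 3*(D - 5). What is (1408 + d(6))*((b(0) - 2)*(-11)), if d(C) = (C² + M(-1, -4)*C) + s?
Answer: 353584/9 ≈ 39287.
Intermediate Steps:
M(D, W) = -15 + 3*D (M(D, W) = 3*(-5 + D) = -15 + 3*D)
s = 10/3 (s = (-1*(-10))/3 = (⅓)*10 = 10/3 ≈ 3.3333)
b(m) = -⅔ (b(m) = -8/9 + (⅑)*2 = -8/9 + 2/9 = -⅔)
d(C) = 10/3 + C² - 18*C (d(C) = (C² + (-15 + 3*(-1))*C) + 10/3 = (C² + (-15 - 3)*C) + 10/3 = (C² - 18*C) + 10/3 = 10/3 + C² - 18*C)
(1408 + d(6))*((b(0) - 2)*(-11)) = (1408 + (10/3 + 6² - 18*6))*((-⅔ - 2)*(-11)) = (1408 + (10/3 + 36 - 108))*(-8/3*(-11)) = (1408 - 206/3)*(88/3) = (4018/3)*(88/3) = 353584/9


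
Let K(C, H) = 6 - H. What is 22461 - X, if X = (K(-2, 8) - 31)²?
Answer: 21372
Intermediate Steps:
X = 1089 (X = ((6 - 1*8) - 31)² = ((6 - 8) - 31)² = (-2 - 31)² = (-33)² = 1089)
22461 - X = 22461 - 1*1089 = 22461 - 1089 = 21372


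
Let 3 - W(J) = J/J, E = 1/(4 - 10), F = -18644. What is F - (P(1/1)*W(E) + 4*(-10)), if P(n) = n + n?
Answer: -18608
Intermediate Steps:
P(n) = 2*n
E = -1/6 (E = 1/(-6) = -1/6 ≈ -0.16667)
W(J) = 2 (W(J) = 3 - J/J = 3 - 1*1 = 3 - 1 = 2)
F - (P(1/1)*W(E) + 4*(-10)) = -18644 - ((2/1)*2 + 4*(-10)) = -18644 - ((2*1)*2 - 40) = -18644 - (2*2 - 40) = -18644 - (4 - 40) = -18644 - 1*(-36) = -18644 + 36 = -18608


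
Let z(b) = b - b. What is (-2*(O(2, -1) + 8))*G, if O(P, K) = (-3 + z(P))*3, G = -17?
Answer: -34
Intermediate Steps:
z(b) = 0
O(P, K) = -9 (O(P, K) = (-3 + 0)*3 = -3*3 = -9)
(-2*(O(2, -1) + 8))*G = -2*(-9 + 8)*(-17) = -2*(-1)*(-17) = 2*(-17) = -34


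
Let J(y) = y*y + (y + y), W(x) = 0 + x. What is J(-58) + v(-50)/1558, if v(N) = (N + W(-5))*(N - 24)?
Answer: 2532227/779 ≈ 3250.6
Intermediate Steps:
W(x) = x
v(N) = (-24 + N)*(-5 + N) (v(N) = (N - 5)*(N - 24) = (-5 + N)*(-24 + N) = (-24 + N)*(-5 + N))
J(y) = y² + 2*y
J(-58) + v(-50)/1558 = -58*(2 - 58) + (120 + (-50)² - 29*(-50))/1558 = -58*(-56) + (120 + 2500 + 1450)*(1/1558) = 3248 + 4070*(1/1558) = 3248 + 2035/779 = 2532227/779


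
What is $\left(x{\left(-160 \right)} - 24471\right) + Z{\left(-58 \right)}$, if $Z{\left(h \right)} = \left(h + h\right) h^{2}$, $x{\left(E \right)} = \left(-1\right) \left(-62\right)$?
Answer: $-414633$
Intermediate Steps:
$x{\left(E \right)} = 62$
$Z{\left(h \right)} = 2 h^{3}$ ($Z{\left(h \right)} = 2 h h^{2} = 2 h^{3}$)
$\left(x{\left(-160 \right)} - 24471\right) + Z{\left(-58 \right)} = \left(62 - 24471\right) + 2 \left(-58\right)^{3} = -24409 + 2 \left(-195112\right) = -24409 - 390224 = -414633$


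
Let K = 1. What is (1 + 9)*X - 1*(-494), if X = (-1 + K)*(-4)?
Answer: 494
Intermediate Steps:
X = 0 (X = (-1 + 1)*(-4) = 0*(-4) = 0)
(1 + 9)*X - 1*(-494) = (1 + 9)*0 - 1*(-494) = 10*0 + 494 = 0 + 494 = 494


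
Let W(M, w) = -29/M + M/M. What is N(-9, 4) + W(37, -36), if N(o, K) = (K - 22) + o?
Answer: -991/37 ≈ -26.784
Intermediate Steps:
N(o, K) = -22 + K + o (N(o, K) = (-22 + K) + o = -22 + K + o)
W(M, w) = 1 - 29/M (W(M, w) = -29/M + 1 = 1 - 29/M)
N(-9, 4) + W(37, -36) = (-22 + 4 - 9) + (-29 + 37)/37 = -27 + (1/37)*8 = -27 + 8/37 = -991/37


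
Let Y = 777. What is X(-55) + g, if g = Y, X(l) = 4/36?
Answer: 6994/9 ≈ 777.11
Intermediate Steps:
X(l) = ⅑ (X(l) = 4*(1/36) = ⅑)
g = 777
X(-55) + g = ⅑ + 777 = 6994/9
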